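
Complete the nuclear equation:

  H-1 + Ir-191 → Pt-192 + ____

gamma ray

Conserve mass number: 1 + 191 = 192 + A, so A = 0.
Conserve atomic number: 1 + 77 = 78 + Z, so Z = 0.
A = 0 and Z = 0 is γ — a gamma ray.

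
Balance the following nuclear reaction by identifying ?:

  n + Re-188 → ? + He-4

Conserve mass number: 1 + 188 = A + 4, so A = 185.
Conserve atomic number: 0 + 75 = Z + 2, so Z = 73.
Z = 73 is tantalum, so the species is Ta-185.

Ta-185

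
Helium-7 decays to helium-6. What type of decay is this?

neutron emission

ΔA = 6 − 7 = -1; ΔZ = 2 − 2 = +0.
A drops by 1 with Z unchanged — a neutron was emitted.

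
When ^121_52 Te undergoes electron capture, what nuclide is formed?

Sb-121

Electron capture: mass number changes by +0, atomic number by -1.
A: 121 = 121; Z: 52 − 1 = 51.
Z = 51 is antimony, so the daughter is ^121_51 Sb.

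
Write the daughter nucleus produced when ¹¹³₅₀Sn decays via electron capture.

In-113

Electron capture: mass number changes by +0, atomic number by -1.
A: 113 = 113; Z: 50 − 1 = 49.
Z = 49 is indium, so the daughter is ¹¹³₄₉In.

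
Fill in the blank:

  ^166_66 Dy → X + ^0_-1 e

Conserve mass number: 166 = A + 0, so A = 166.
Conserve atomic number: 66 = Z − 1, so Z = 67.
Z = 67 is holmium, so the species is ^166_67 Ho.

Ho-166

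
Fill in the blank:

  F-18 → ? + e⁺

O-18

Conserve mass number: 18 = A + 0, so A = 18.
Conserve atomic number: 9 = Z + 1, so Z = 8.
Z = 8 is oxygen, so the species is O-18.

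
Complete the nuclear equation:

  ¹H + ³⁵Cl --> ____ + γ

Conserve mass number: 1 + 35 = A + 0, so A = 36.
Conserve atomic number: 1 + 17 = Z + 0, so Z = 18.
Z = 18 is argon, so the species is ³⁶Ar.

Ar-36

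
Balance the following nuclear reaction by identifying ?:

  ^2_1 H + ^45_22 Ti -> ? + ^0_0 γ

V-47

Conserve mass number: 2 + 45 = A + 0, so A = 47.
Conserve atomic number: 1 + 22 = Z + 0, so Z = 23.
Z = 23 is vanadium, so the species is ^47_23 V.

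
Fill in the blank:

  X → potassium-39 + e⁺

Conserve mass number: A = 39 + 0, so A = 39.
Conserve atomic number: Z = 19 + 1, so Z = 20.
Z = 20 is calcium, so the species is calcium-39.

Ca-39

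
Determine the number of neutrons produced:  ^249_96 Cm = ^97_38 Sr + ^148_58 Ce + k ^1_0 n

4

Conserve mass number: 249 = 97 + 148 + k, so k = 249 − 245 = 4.
Check atomic number: 96 = 38 + 58 + 0 = 96. ✓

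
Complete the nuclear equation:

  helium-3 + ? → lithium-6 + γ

triton

Conserve mass number: 3 + A = 6 + 0, so A = 3.
Conserve atomic number: 2 + Z = 3 + 0, so Z = 1.
A = 3 and Z = 1 is hydrogen-3 — a triton.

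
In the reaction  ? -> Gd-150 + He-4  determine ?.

Conserve mass number: A = 150 + 4, so A = 154.
Conserve atomic number: Z = 64 + 2, so Z = 66.
Z = 66 is dysprosium, so the species is Dy-154.

Dy-154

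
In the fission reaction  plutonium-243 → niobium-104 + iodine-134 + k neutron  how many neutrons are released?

5

Conserve mass number: 243 = 104 + 134 + k, so k = 243 − 238 = 5.
Check atomic number: 94 = 41 + 53 + 0 = 94. ✓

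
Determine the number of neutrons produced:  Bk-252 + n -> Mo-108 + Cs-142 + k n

3

Conserve mass number: 253 = 108 + 142 + k, so k = 253 − 250 = 3.
Check atomic number: 97 = 42 + 55 + 0 = 97. ✓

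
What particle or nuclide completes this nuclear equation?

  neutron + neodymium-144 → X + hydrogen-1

Pr-144

Conserve mass number: 1 + 144 = A + 1, so A = 144.
Conserve atomic number: 0 + 60 = Z + 1, so Z = 59.
Z = 59 is praseodymium, so the species is praseodymium-144.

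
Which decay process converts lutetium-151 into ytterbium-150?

proton emission

ΔA = 150 − 151 = -1; ΔZ = 70 − 71 = -1.
A drops by 1 and Z drops by 1 — a proton was emitted.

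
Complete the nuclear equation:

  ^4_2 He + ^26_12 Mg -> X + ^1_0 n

Si-29

Conserve mass number: 4 + 26 = A + 1, so A = 29.
Conserve atomic number: 2 + 12 = Z + 0, so Z = 14.
Z = 14 is silicon, so the species is ^29_14 Si.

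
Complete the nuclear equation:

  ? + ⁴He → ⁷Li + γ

Conserve mass number: A + 4 = 7 + 0, so A = 3.
Conserve atomic number: Z + 2 = 3 + 0, so Z = 1.
A = 3 and Z = 1 is ³H — a triton.

triton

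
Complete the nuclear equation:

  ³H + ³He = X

Conserve mass number: 3 + 3 = A, so A = 6.
Conserve atomic number: 1 + 2 = Z, so Z = 3.
Z = 3 is lithium, so the species is ⁶Li.

Li-6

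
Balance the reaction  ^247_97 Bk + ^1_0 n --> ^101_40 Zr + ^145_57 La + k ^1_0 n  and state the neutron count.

Conserve mass number: 248 = 101 + 145 + k, so k = 248 − 246 = 2.
Check atomic number: 97 = 40 + 57 + 0 = 97. ✓

2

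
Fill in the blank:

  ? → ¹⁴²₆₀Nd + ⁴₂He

Sm-146

Conserve mass number: A = 142 + 4, so A = 146.
Conserve atomic number: Z = 60 + 2, so Z = 62.
Z = 62 is samarium, so the species is ¹⁴⁶₆₂Sm.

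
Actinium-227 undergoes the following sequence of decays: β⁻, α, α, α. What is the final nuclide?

Po-215

Start: (A, Z) = (227, 89).
After β⁻: (227, 90).
After α: (223, 88).
After α: (219, 86).
After α: (215, 84).
Z = 84 is polonium.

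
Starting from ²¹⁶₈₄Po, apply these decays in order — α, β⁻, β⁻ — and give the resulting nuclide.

Start: (A, Z) = (216, 84).
After α: (212, 82).
After β⁻: (212, 83).
After β⁻: (212, 84).
Z = 84 is polonium.

Po-212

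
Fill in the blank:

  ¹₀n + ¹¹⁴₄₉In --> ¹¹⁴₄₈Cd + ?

Conserve mass number: 1 + 114 = 114 + A, so A = 1.
Conserve atomic number: 0 + 49 = 48 + Z, so Z = 1.
A = 1 and Z = 1 is ¹₁H — a proton.

proton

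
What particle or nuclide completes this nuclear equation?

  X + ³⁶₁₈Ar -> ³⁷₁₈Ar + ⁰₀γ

neutron

Conserve mass number: A + 36 = 37 + 0, so A = 1.
Conserve atomic number: Z + 18 = 18 + 0, so Z = 0.
A = 1 and Z = 0 is ¹₀n — a neutron.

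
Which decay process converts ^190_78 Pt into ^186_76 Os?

alpha decay

ΔA = 186 − 190 = -4; ΔZ = 76 − 78 = -2.
A drops by 4 and Z drops by 2 — the signature of alpha emission.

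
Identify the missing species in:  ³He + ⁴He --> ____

Be-7

Conserve mass number: 3 + 4 = A, so A = 7.
Conserve atomic number: 2 + 2 = Z, so Z = 4.
Z = 4 is beryllium, so the species is ⁷Be.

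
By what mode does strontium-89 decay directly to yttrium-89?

ΔA = 89 − 89 = 0; ΔZ = 39 − 38 = +1.
A is unchanged and Z rises by 1 — a neutron has become a proton (β⁻ decay).

beta-minus decay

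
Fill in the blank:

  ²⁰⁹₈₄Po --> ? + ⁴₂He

Pb-205

Conserve mass number: 209 = A + 4, so A = 205.
Conserve atomic number: 84 = Z + 2, so Z = 82.
Z = 82 is lead, so the species is ²⁰⁵₈₂Pb.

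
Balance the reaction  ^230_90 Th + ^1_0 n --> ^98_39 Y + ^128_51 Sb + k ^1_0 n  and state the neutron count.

5

Conserve mass number: 231 = 98 + 128 + k, so k = 231 − 226 = 5.
Check atomic number: 90 = 39 + 51 + 0 = 90. ✓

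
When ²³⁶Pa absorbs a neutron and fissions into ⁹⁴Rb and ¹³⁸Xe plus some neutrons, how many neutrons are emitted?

5

Conserve mass number: 237 = 94 + 138 + k, so k = 237 − 232 = 5.
Check atomic number: 91 = 37 + 54 + 0 = 91. ✓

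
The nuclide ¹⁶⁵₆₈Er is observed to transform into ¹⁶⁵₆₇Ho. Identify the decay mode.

ΔA = 165 − 165 = 0; ΔZ = 67 − 68 = -1.
A is unchanged and Z drops by 1 — a proton has become a neutron (β⁺ emission or electron capture).

beta-plus decay or electron capture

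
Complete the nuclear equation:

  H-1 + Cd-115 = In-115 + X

Conserve mass number: 1 + 115 = 115 + A, so A = 1.
Conserve atomic number: 1 + 48 = 49 + Z, so Z = 0.
A = 1 and Z = 0 is n — a neutron.

neutron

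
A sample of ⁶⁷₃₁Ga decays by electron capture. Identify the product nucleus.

Electron capture: mass number changes by +0, atomic number by -1.
A: 67 = 67; Z: 31 − 1 = 30.
Z = 30 is zinc, so the daughter is ⁶⁷₃₀Zn.

Zn-67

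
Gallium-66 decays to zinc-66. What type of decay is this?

beta-plus decay or electron capture

ΔA = 66 − 66 = 0; ΔZ = 30 − 31 = -1.
A is unchanged and Z drops by 1 — a proton has become a neutron (β⁺ emission or electron capture).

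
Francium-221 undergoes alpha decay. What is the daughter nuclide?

At-217

Alpha decay: mass number changes by -4, atomic number by -2.
A: 221 − 4 = 217; Z: 87 − 2 = 85.
Z = 85 is astatine, so the daughter is astatine-217.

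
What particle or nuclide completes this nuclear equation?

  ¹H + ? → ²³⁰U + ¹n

Pa-230

Conserve mass number: 1 + A = 230 + 1, so A = 230.
Conserve atomic number: 1 + Z = 92 + 0, so Z = 91.
Z = 91 is protactinium, so the species is ²³⁰Pa.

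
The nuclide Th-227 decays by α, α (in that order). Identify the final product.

Rn-219

Start: (A, Z) = (227, 90).
After α: (223, 88).
After α: (219, 86).
Z = 86 is radon.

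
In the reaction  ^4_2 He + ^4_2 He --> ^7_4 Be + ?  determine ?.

Conserve mass number: 4 + 4 = 7 + A, so A = 1.
Conserve atomic number: 2 + 2 = 4 + Z, so Z = 0.
A = 1 and Z = 0 is ^1_0 n — a neutron.

neutron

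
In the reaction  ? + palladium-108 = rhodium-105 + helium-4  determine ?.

proton

Conserve mass number: A + 108 = 105 + 4, so A = 1.
Conserve atomic number: Z + 46 = 45 + 2, so Z = 1.
A = 1 and Z = 1 is hydrogen-1 — a proton.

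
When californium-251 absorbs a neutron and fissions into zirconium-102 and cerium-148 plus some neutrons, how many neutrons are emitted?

2

Conserve mass number: 252 = 102 + 148 + k, so k = 252 − 250 = 2.
Check atomic number: 98 = 40 + 58 + 0 = 98. ✓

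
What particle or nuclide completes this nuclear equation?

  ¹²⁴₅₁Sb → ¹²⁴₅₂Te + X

Conserve mass number: 124 = 124 + A, so A = 0.
Conserve atomic number: 51 = 52 + Z, so Z = -1.
A = 0 and Z = -1 is ⁰₋₁e — a beta-minus particle.

beta-minus particle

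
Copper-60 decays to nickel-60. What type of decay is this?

beta-plus decay or electron capture

ΔA = 60 − 60 = 0; ΔZ = 28 − 29 = -1.
A is unchanged and Z drops by 1 — a proton has become a neutron (β⁺ emission or electron capture).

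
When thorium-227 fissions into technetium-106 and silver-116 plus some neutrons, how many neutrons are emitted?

5

Conserve mass number: 227 = 106 + 116 + k, so k = 227 − 222 = 5.
Check atomic number: 90 = 43 + 47 + 0 = 90. ✓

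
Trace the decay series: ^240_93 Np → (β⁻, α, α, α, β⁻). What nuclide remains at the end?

Start: (A, Z) = (240, 93).
After β⁻: (240, 94).
After α: (236, 92).
After α: (232, 90).
After α: (228, 88).
After β⁻: (228, 89).
Z = 89 is actinium.

Ac-228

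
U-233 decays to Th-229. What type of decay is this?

ΔA = 229 − 233 = -4; ΔZ = 90 − 92 = -2.
A drops by 4 and Z drops by 2 — the signature of alpha emission.

alpha decay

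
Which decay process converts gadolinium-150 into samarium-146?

alpha decay

ΔA = 146 − 150 = -4; ΔZ = 62 − 64 = -2.
A drops by 4 and Z drops by 2 — the signature of alpha emission.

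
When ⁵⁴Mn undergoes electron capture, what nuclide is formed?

Electron capture: mass number changes by +0, atomic number by -1.
A: 54 = 54; Z: 25 − 1 = 24.
Z = 24 is chromium, so the daughter is ⁵⁴Cr.

Cr-54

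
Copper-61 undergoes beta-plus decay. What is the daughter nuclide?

Ni-61

Beta-plus decay: mass number changes by +0, atomic number by -1.
A: 61 = 61; Z: 29 − 1 = 28.
Z = 28 is nickel, so the daughter is nickel-61.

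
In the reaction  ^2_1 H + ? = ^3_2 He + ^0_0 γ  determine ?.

Conserve mass number: 2 + A = 3 + 0, so A = 1.
Conserve atomic number: 1 + Z = 2 + 0, so Z = 1.
A = 1 and Z = 1 is ^1_1 H — a proton.

proton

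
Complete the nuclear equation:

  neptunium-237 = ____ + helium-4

Conserve mass number: 237 = A + 4, so A = 233.
Conserve atomic number: 93 = Z + 2, so Z = 91.
Z = 91 is protactinium, so the species is protactinium-233.

Pa-233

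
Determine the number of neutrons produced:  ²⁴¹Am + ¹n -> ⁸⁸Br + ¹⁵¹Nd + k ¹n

3

Conserve mass number: 242 = 88 + 151 + k, so k = 242 − 239 = 3.
Check atomic number: 95 = 35 + 60 + 0 = 95. ✓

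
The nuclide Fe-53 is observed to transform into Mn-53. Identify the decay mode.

beta-plus decay or electron capture

ΔA = 53 − 53 = 0; ΔZ = 25 − 26 = -1.
A is unchanged and Z drops by 1 — a proton has become a neutron (β⁺ emission or electron capture).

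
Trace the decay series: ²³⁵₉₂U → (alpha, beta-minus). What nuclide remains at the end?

Start: (A, Z) = (235, 92).
After α: (231, 90).
After β⁻: (231, 91).
Z = 91 is protactinium.

Pa-231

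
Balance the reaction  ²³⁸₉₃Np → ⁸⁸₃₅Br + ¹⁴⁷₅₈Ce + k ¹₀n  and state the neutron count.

Conserve mass number: 238 = 88 + 147 + k, so k = 238 − 235 = 3.
Check atomic number: 93 = 35 + 58 + 0 = 93. ✓

3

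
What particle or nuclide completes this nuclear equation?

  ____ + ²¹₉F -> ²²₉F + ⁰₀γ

neutron

Conserve mass number: A + 21 = 22 + 0, so A = 1.
Conserve atomic number: Z + 9 = 9 + 0, so Z = 0.
A = 1 and Z = 0 is ¹₀n — a neutron.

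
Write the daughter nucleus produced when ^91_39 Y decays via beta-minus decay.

Zr-91

Beta-minus decay: mass number changes by +0, atomic number by +1.
A: 91 = 91; Z: 39 + 1 = 40.
Z = 40 is zirconium, so the daughter is ^91_40 Zr.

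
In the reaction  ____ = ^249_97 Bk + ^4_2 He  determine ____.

Es-253

Conserve mass number: A = 249 + 4, so A = 253.
Conserve atomic number: Z = 97 + 2, so Z = 99.
Z = 99 is einsteinium, so the species is ^253_99 Es.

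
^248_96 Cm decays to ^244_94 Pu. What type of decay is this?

ΔA = 244 − 248 = -4; ΔZ = 94 − 96 = -2.
A drops by 4 and Z drops by 2 — the signature of alpha emission.

alpha decay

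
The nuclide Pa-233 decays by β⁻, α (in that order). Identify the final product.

Start: (A, Z) = (233, 91).
After β⁻: (233, 92).
After α: (229, 90).
Z = 90 is thorium.

Th-229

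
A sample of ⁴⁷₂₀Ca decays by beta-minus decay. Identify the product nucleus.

Beta-minus decay: mass number changes by +0, atomic number by +1.
A: 47 = 47; Z: 20 + 1 = 21.
Z = 21 is scandium, so the daughter is ⁴⁷₂₁Sc.

Sc-47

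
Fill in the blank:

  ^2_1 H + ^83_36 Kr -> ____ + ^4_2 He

Conserve mass number: 2 + 83 = A + 4, so A = 81.
Conserve atomic number: 1 + 36 = Z + 2, so Z = 35.
Z = 35 is bromine, so the species is ^81_35 Br.

Br-81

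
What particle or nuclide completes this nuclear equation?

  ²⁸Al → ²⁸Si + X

beta-minus particle

Conserve mass number: 28 = 28 + A, so A = 0.
Conserve atomic number: 13 = 14 + Z, so Z = -1.
A = 0 and Z = -1 is e⁻ — a beta-minus particle.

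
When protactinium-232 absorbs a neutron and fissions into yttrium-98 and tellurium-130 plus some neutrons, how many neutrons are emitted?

Conserve mass number: 233 = 98 + 130 + k, so k = 233 − 228 = 5.
Check atomic number: 91 = 39 + 52 + 0 = 91. ✓

5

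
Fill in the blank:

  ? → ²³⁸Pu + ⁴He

Cm-242

Conserve mass number: A = 238 + 4, so A = 242.
Conserve atomic number: Z = 94 + 2, so Z = 96.
Z = 96 is curium, so the species is ²⁴²Cm.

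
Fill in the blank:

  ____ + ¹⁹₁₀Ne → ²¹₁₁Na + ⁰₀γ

Conserve mass number: A + 19 = 21 + 0, so A = 2.
Conserve atomic number: Z + 10 = 11 + 0, so Z = 1.
A = 2 and Z = 1 is ²₁H — a deuteron.

deuteron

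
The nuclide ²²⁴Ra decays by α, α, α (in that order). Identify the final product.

Pb-212

Start: (A, Z) = (224, 88).
After α: (220, 86).
After α: (216, 84).
After α: (212, 82).
Z = 82 is lead.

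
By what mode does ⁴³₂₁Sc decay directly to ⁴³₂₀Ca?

beta-plus decay or electron capture

ΔA = 43 − 43 = 0; ΔZ = 20 − 21 = -1.
A is unchanged and Z drops by 1 — a proton has become a neutron (β⁺ emission or electron capture).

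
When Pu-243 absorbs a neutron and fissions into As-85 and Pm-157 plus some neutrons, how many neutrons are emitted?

Conserve mass number: 244 = 85 + 157 + k, so k = 244 − 242 = 2.
Check atomic number: 94 = 33 + 61 + 0 = 94. ✓

2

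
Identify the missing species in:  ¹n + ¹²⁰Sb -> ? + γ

Conserve mass number: 1 + 120 = A + 0, so A = 121.
Conserve atomic number: 0 + 51 = Z + 0, so Z = 51.
Z = 51 is antimony, so the species is ¹²¹Sb.

Sb-121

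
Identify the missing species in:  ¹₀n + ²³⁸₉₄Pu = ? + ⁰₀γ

Pu-239

Conserve mass number: 1 + 238 = A + 0, so A = 239.
Conserve atomic number: 0 + 94 = Z + 0, so Z = 94.
Z = 94 is plutonium, so the species is ²³⁹₉₄Pu.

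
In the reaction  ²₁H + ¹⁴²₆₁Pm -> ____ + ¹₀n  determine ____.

Conserve mass number: 2 + 142 = A + 1, so A = 143.
Conserve atomic number: 1 + 61 = Z + 0, so Z = 62.
Z = 62 is samarium, so the species is ¹⁴³₆₂Sm.

Sm-143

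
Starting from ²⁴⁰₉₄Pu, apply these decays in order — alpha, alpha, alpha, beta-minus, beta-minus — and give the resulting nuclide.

Start: (A, Z) = (240, 94).
After α: (236, 92).
After α: (232, 90).
After α: (228, 88).
After β⁻: (228, 89).
After β⁻: (228, 90).
Z = 90 is thorium.

Th-228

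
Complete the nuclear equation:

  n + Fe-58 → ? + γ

Fe-59

Conserve mass number: 1 + 58 = A + 0, so A = 59.
Conserve atomic number: 0 + 26 = Z + 0, so Z = 26.
Z = 26 is iron, so the species is Fe-59.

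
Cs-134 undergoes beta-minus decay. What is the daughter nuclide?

Ba-134

Beta-minus decay: mass number changes by +0, atomic number by +1.
A: 134 = 134; Z: 55 + 1 = 56.
Z = 56 is barium, so the daughter is Ba-134.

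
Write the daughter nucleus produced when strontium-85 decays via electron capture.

Rb-85

Electron capture: mass number changes by +0, atomic number by -1.
A: 85 = 85; Z: 38 − 1 = 37.
Z = 37 is rubidium, so the daughter is rubidium-85.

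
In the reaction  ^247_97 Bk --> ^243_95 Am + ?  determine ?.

alpha particle

Conserve mass number: 247 = 243 + A, so A = 4.
Conserve atomic number: 97 = 95 + Z, so Z = 2.
A = 4 and Z = 2 is ^4_2 He — an alpha particle.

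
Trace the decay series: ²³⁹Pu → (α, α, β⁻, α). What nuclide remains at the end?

Start: (A, Z) = (239, 94).
After α: (235, 92).
After α: (231, 90).
After β⁻: (231, 91).
After α: (227, 89).
Z = 89 is actinium.

Ac-227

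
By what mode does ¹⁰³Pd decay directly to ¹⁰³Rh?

beta-plus decay or electron capture

ΔA = 103 − 103 = 0; ΔZ = 45 − 46 = -1.
A is unchanged and Z drops by 1 — a proton has become a neutron (β⁺ emission or electron capture).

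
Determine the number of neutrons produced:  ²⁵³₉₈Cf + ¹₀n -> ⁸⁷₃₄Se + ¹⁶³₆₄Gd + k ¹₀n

Conserve mass number: 254 = 87 + 163 + k, so k = 254 − 250 = 4.
Check atomic number: 98 = 34 + 64 + 0 = 98. ✓

4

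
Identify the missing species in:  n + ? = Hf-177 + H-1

Conserve mass number: 1 + A = 177 + 1, so A = 177.
Conserve atomic number: 0 + Z = 72 + 1, so Z = 73.
Z = 73 is tantalum, so the species is Ta-177.

Ta-177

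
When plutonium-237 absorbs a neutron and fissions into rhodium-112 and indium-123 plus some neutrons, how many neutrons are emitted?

3

Conserve mass number: 238 = 112 + 123 + k, so k = 238 − 235 = 3.
Check atomic number: 94 = 45 + 49 + 0 = 94. ✓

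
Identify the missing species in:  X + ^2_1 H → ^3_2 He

Conserve mass number: A + 2 = 3, so A = 1.
Conserve atomic number: Z + 1 = 2, so Z = 1.
A = 1 and Z = 1 is ^1_1 H — a proton.

proton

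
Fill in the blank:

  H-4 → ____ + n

H-3

Conserve mass number: 4 = A + 1, so A = 3.
Conserve atomic number: 1 = Z + 0, so Z = 1.
A = 3 and Z = 1 is H-3 — a triton.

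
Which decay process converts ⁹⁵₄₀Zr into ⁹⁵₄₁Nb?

ΔA = 95 − 95 = 0; ΔZ = 41 − 40 = +1.
A is unchanged and Z rises by 1 — a neutron has become a proton (β⁻ decay).

beta-minus decay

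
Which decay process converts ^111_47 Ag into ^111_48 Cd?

ΔA = 111 − 111 = 0; ΔZ = 48 − 47 = +1.
A is unchanged and Z rises by 1 — a neutron has become a proton (β⁻ decay).

beta-minus decay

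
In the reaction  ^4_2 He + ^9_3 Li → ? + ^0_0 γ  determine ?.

B-13

Conserve mass number: 4 + 9 = A + 0, so A = 13.
Conserve atomic number: 2 + 3 = Z + 0, so Z = 5.
Z = 5 is boron, so the species is ^13_5 B.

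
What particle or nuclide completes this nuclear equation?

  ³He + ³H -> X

Li-6

Conserve mass number: 3 + 3 = A, so A = 6.
Conserve atomic number: 2 + 1 = Z, so Z = 3.
Z = 3 is lithium, so the species is ⁶Li.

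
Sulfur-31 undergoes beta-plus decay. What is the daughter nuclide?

P-31

Beta-plus decay: mass number changes by +0, atomic number by -1.
A: 31 = 31; Z: 16 − 1 = 15.
Z = 15 is phosphorus, so the daughter is phosphorus-31.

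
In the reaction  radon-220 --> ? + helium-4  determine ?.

Po-216

Conserve mass number: 220 = A + 4, so A = 216.
Conserve atomic number: 86 = Z + 2, so Z = 84.
Z = 84 is polonium, so the species is polonium-216.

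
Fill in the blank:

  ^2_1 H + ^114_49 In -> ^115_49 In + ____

proton

Conserve mass number: 2 + 114 = 115 + A, so A = 1.
Conserve atomic number: 1 + 49 = 49 + Z, so Z = 1.
A = 1 and Z = 1 is ^1_1 H — a proton.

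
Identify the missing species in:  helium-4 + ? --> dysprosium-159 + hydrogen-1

Conserve mass number: 4 + A = 159 + 1, so A = 156.
Conserve atomic number: 2 + Z = 66 + 1, so Z = 65.
Z = 65 is terbium, so the species is terbium-156.

Tb-156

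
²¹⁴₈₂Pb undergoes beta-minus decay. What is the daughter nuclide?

Bi-214

Beta-minus decay: mass number changes by +0, atomic number by +1.
A: 214 = 214; Z: 82 + 1 = 83.
Z = 83 is bismuth, so the daughter is ²¹⁴₈₃Bi.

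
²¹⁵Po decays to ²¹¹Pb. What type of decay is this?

alpha decay

ΔA = 211 − 215 = -4; ΔZ = 82 − 84 = -2.
A drops by 4 and Z drops by 2 — the signature of alpha emission.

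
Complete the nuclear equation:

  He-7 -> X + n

Conserve mass number: 7 = A + 1, so A = 6.
Conserve atomic number: 2 = Z + 0, so Z = 2.
Z = 2 is helium, so the species is He-6.

He-6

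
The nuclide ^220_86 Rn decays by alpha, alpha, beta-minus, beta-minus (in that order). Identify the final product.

Po-212

Start: (A, Z) = (220, 86).
After α: (216, 84).
After α: (212, 82).
After β⁻: (212, 83).
After β⁻: (212, 84).
Z = 84 is polonium.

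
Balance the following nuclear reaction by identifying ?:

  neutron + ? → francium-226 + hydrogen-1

Conserve mass number: 1 + A = 226 + 1, so A = 226.
Conserve atomic number: 0 + Z = 87 + 1, so Z = 88.
Z = 88 is radium, so the species is radium-226.

Ra-226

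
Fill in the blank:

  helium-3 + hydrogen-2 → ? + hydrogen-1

He-4

Conserve mass number: 3 + 2 = A + 1, so A = 4.
Conserve atomic number: 2 + 1 = Z + 1, so Z = 2.
A = 4 and Z = 2 is helium-4 — an alpha particle.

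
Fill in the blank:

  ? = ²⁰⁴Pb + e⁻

Tl-204

Conserve mass number: A = 204 + 0, so A = 204.
Conserve atomic number: Z = 82 − 1, so Z = 81.
Z = 81 is thallium, so the species is ²⁰⁴Tl.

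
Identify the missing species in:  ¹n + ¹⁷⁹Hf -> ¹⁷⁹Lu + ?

proton

Conserve mass number: 1 + 179 = 179 + A, so A = 1.
Conserve atomic number: 0 + 72 = 71 + Z, so Z = 1.
A = 1 and Z = 1 is ¹H — a proton.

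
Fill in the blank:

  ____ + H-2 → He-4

deuteron

Conserve mass number: A + 2 = 4, so A = 2.
Conserve atomic number: Z + 1 = 2, so Z = 1.
A = 2 and Z = 1 is H-2 — a deuteron.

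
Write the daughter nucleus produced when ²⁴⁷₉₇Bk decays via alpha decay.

Alpha decay: mass number changes by -4, atomic number by -2.
A: 247 − 4 = 243; Z: 97 − 2 = 95.
Z = 95 is americium, so the daughter is ²⁴³₉₅Am.

Am-243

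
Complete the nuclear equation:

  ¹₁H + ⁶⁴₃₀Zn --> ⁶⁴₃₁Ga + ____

Conserve mass number: 1 + 64 = 64 + A, so A = 1.
Conserve atomic number: 1 + 30 = 31 + Z, so Z = 0.
A = 1 and Z = 0 is ¹₀n — a neutron.

neutron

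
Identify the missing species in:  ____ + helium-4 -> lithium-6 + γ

deuteron

Conserve mass number: A + 4 = 6 + 0, so A = 2.
Conserve atomic number: Z + 2 = 3 + 0, so Z = 1.
A = 2 and Z = 1 is hydrogen-2 — a deuteron.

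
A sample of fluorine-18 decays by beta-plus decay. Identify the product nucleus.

Beta-plus decay: mass number changes by +0, atomic number by -1.
A: 18 = 18; Z: 9 − 1 = 8.
Z = 8 is oxygen, so the daughter is oxygen-18.

O-18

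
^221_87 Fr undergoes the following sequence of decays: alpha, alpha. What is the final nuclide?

Bi-213

Start: (A, Z) = (221, 87).
After α: (217, 85).
After α: (213, 83).
Z = 83 is bismuth.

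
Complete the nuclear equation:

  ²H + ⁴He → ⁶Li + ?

Conserve mass number: 2 + 4 = 6 + A, so A = 0.
Conserve atomic number: 1 + 2 = 3 + Z, so Z = 0.
A = 0 and Z = 0 is γ — a gamma ray.

gamma ray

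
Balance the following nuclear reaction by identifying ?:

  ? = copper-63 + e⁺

Zn-63

Conserve mass number: A = 63 + 0, so A = 63.
Conserve atomic number: Z = 29 + 1, so Z = 30.
Z = 30 is zinc, so the species is zinc-63.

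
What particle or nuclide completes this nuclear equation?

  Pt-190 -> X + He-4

Conserve mass number: 190 = A + 4, so A = 186.
Conserve atomic number: 78 = Z + 2, so Z = 76.
Z = 76 is osmium, so the species is Os-186.

Os-186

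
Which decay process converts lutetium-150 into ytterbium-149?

ΔA = 149 − 150 = -1; ΔZ = 70 − 71 = -1.
A drops by 1 and Z drops by 1 — a proton was emitted.

proton emission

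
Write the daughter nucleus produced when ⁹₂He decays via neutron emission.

Neutron emission: mass number changes by -1, atomic number by +0.
A: 9 − 1 = 8; Z: 2 = 2.
Z = 2 is helium, so the daughter is ⁸₂He.

He-8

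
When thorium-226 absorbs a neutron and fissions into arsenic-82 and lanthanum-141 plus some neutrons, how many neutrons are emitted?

4

Conserve mass number: 227 = 82 + 141 + k, so k = 227 − 223 = 4.
Check atomic number: 90 = 33 + 57 + 0 = 90. ✓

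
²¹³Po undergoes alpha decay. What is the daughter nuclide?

Pb-209

Alpha decay: mass number changes by -4, atomic number by -2.
A: 213 − 4 = 209; Z: 84 − 2 = 82.
Z = 82 is lead, so the daughter is ²⁰⁹Pb.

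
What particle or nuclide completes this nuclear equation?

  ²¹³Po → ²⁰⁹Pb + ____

alpha particle

Conserve mass number: 213 = 209 + A, so A = 4.
Conserve atomic number: 84 = 82 + Z, so Z = 2.
A = 4 and Z = 2 is ⁴He — an alpha particle.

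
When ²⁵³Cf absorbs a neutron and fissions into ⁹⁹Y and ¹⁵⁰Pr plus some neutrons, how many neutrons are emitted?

5

Conserve mass number: 254 = 99 + 150 + k, so k = 254 − 249 = 5.
Check atomic number: 98 = 39 + 59 + 0 = 98. ✓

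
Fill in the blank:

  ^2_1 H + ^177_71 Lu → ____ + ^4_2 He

Yb-175

Conserve mass number: 2 + 177 = A + 4, so A = 175.
Conserve atomic number: 1 + 71 = Z + 2, so Z = 70.
Z = 70 is ytterbium, so the species is ^175_70 Yb.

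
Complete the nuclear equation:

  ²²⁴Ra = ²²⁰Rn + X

alpha particle

Conserve mass number: 224 = 220 + A, so A = 4.
Conserve atomic number: 88 = 86 + Z, so Z = 2.
A = 4 and Z = 2 is ⁴He — an alpha particle.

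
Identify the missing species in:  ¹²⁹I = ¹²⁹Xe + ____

Conserve mass number: 129 = 129 + A, so A = 0.
Conserve atomic number: 53 = 54 + Z, so Z = -1.
A = 0 and Z = -1 is e⁻ — a beta-minus particle.

beta-minus particle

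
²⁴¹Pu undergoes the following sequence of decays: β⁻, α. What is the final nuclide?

Np-237

Start: (A, Z) = (241, 94).
After β⁻: (241, 95).
After α: (237, 93).
Z = 93 is neptunium.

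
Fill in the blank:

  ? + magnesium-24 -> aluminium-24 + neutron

Conserve mass number: A + 24 = 24 + 1, so A = 1.
Conserve atomic number: Z + 12 = 13 + 0, so Z = 1.
A = 1 and Z = 1 is hydrogen-1 — a proton.

proton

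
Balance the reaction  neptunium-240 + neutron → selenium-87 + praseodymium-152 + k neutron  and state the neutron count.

Conserve mass number: 241 = 87 + 152 + k, so k = 241 − 239 = 2.
Check atomic number: 93 = 34 + 59 + 0 = 93. ✓

2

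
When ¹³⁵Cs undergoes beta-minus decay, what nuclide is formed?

Ba-135

Beta-minus decay: mass number changes by +0, atomic number by +1.
A: 135 = 135; Z: 55 + 1 = 56.
Z = 56 is barium, so the daughter is ¹³⁵Ba.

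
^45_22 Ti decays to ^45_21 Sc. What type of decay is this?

beta-plus decay or electron capture

ΔA = 45 − 45 = 0; ΔZ = 21 − 22 = -1.
A is unchanged and Z drops by 1 — a proton has become a neutron (β⁺ emission or electron capture).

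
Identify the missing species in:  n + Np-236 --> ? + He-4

Pa-233

Conserve mass number: 1 + 236 = A + 4, so A = 233.
Conserve atomic number: 0 + 93 = Z + 2, so Z = 91.
Z = 91 is protactinium, so the species is Pa-233.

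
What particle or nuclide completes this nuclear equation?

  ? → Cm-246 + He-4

Cf-250

Conserve mass number: A = 246 + 4, so A = 250.
Conserve atomic number: Z = 96 + 2, so Z = 98.
Z = 98 is californium, so the species is Cf-250.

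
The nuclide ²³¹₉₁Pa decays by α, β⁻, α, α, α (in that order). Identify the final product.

Po-215

Start: (A, Z) = (231, 91).
After α: (227, 89).
After β⁻: (227, 90).
After α: (223, 88).
After α: (219, 86).
After α: (215, 84).
Z = 84 is polonium.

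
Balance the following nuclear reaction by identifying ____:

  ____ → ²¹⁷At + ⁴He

Fr-221

Conserve mass number: A = 217 + 4, so A = 221.
Conserve atomic number: Z = 85 + 2, so Z = 87.
Z = 87 is francium, so the species is ²²¹Fr.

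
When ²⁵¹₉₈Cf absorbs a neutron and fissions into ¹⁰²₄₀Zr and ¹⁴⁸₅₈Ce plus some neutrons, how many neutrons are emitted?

2

Conserve mass number: 252 = 102 + 148 + k, so k = 252 − 250 = 2.
Check atomic number: 98 = 40 + 58 + 0 = 98. ✓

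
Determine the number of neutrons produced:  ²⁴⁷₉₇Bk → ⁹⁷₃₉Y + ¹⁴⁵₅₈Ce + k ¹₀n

5

Conserve mass number: 247 = 97 + 145 + k, so k = 247 − 242 = 5.
Check atomic number: 97 = 39 + 58 + 0 = 97. ✓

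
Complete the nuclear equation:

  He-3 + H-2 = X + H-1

Conserve mass number: 3 + 2 = A + 1, so A = 4.
Conserve atomic number: 2 + 1 = Z + 1, so Z = 2.
A = 4 and Z = 2 is He-4 — an alpha particle.

He-4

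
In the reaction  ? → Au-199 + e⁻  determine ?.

Conserve mass number: A = 199 + 0, so A = 199.
Conserve atomic number: Z = 79 − 1, so Z = 78.
Z = 78 is platinum, so the species is Pt-199.

Pt-199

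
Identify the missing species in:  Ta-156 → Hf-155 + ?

proton

Conserve mass number: 156 = 155 + A, so A = 1.
Conserve atomic number: 73 = 72 + Z, so Z = 1.
A = 1 and Z = 1 is H-1 — a proton.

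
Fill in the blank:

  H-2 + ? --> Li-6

Conserve mass number: 2 + A = 6, so A = 4.
Conserve atomic number: 1 + Z = 3, so Z = 2.
A = 4 and Z = 2 is He-4 — an alpha particle.

alpha particle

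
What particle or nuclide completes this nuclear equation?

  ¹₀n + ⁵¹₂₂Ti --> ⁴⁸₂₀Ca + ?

Conserve mass number: 1 + 51 = 48 + A, so A = 4.
Conserve atomic number: 0 + 22 = 20 + Z, so Z = 2.
A = 4 and Z = 2 is ⁴₂He — an alpha particle.

alpha particle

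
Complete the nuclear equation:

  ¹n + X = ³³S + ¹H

Conserve mass number: 1 + A = 33 + 1, so A = 33.
Conserve atomic number: 0 + Z = 16 + 1, so Z = 17.
Z = 17 is chlorine, so the species is ³³Cl.

Cl-33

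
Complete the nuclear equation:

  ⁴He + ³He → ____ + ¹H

Conserve mass number: 4 + 3 = A + 1, so A = 6.
Conserve atomic number: 2 + 2 = Z + 1, so Z = 3.
Z = 3 is lithium, so the species is ⁶Li.

Li-6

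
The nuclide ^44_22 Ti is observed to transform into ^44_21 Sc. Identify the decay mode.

ΔA = 44 − 44 = 0; ΔZ = 21 − 22 = -1.
A is unchanged and Z drops by 1 — a proton has become a neutron (β⁺ emission or electron capture).

beta-plus decay or electron capture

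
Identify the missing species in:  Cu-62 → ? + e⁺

Ni-62

Conserve mass number: 62 = A + 0, so A = 62.
Conserve atomic number: 29 = Z + 1, so Z = 28.
Z = 28 is nickel, so the species is Ni-62.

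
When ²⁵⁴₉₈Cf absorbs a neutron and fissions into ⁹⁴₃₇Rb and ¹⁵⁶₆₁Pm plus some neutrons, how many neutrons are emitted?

Conserve mass number: 255 = 94 + 156 + k, so k = 255 − 250 = 5.
Check atomic number: 98 = 37 + 61 + 0 = 98. ✓

5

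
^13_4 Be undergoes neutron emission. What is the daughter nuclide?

Neutron emission: mass number changes by -1, atomic number by +0.
A: 13 − 1 = 12; Z: 4 = 4.
Z = 4 is beryllium, so the daughter is ^12_4 Be.

Be-12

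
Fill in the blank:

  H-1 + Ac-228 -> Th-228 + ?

neutron

Conserve mass number: 1 + 228 = 228 + A, so A = 1.
Conserve atomic number: 1 + 89 = 90 + Z, so Z = 0.
A = 1 and Z = 0 is n — a neutron.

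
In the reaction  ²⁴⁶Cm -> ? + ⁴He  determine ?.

Conserve mass number: 246 = A + 4, so A = 242.
Conserve atomic number: 96 = Z + 2, so Z = 94.
Z = 94 is plutonium, so the species is ²⁴²Pu.

Pu-242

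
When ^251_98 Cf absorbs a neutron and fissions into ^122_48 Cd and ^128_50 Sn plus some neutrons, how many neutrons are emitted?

2

Conserve mass number: 252 = 122 + 128 + k, so k = 252 − 250 = 2.
Check atomic number: 98 = 48 + 50 + 0 = 98. ✓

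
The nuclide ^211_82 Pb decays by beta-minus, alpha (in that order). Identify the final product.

Tl-207

Start: (A, Z) = (211, 82).
After β⁻: (211, 83).
After α: (207, 81).
Z = 81 is thallium.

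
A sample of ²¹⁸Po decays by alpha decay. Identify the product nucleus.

Pb-214

Alpha decay: mass number changes by -4, atomic number by -2.
A: 218 − 4 = 214; Z: 84 − 2 = 82.
Z = 82 is lead, so the daughter is ²¹⁴Pb.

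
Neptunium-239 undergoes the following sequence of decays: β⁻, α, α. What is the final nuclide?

Start: (A, Z) = (239, 93).
After β⁻: (239, 94).
After α: (235, 92).
After α: (231, 90).
Z = 90 is thorium.

Th-231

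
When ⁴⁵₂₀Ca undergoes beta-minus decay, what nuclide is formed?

Beta-minus decay: mass number changes by +0, atomic number by +1.
A: 45 = 45; Z: 20 + 1 = 21.
Z = 21 is scandium, so the daughter is ⁴⁵₂₁Sc.

Sc-45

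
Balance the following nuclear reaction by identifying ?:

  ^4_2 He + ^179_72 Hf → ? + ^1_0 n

W-182

Conserve mass number: 4 + 179 = A + 1, so A = 182.
Conserve atomic number: 2 + 72 = Z + 0, so Z = 74.
Z = 74 is tungsten, so the species is ^182_74 W.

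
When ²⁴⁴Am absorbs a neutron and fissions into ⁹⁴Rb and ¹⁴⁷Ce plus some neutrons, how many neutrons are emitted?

Conserve mass number: 245 = 94 + 147 + k, so k = 245 − 241 = 4.
Check atomic number: 95 = 37 + 58 + 0 = 95. ✓

4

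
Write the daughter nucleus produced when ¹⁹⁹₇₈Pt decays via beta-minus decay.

Au-199

Beta-minus decay: mass number changes by +0, atomic number by +1.
A: 199 = 199; Z: 78 + 1 = 79.
Z = 79 is gold, so the daughter is ¹⁹⁹₇₉Au.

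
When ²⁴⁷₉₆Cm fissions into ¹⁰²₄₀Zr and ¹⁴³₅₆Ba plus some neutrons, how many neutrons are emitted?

2

Conserve mass number: 247 = 102 + 143 + k, so k = 247 − 245 = 2.
Check atomic number: 96 = 40 + 56 + 0 = 96. ✓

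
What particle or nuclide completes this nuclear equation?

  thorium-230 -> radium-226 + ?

Conserve mass number: 230 = 226 + A, so A = 4.
Conserve atomic number: 90 = 88 + Z, so Z = 2.
A = 4 and Z = 2 is helium-4 — an alpha particle.

alpha particle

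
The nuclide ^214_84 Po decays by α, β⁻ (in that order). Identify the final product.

Start: (A, Z) = (214, 84).
After α: (210, 82).
After β⁻: (210, 83).
Z = 83 is bismuth.

Bi-210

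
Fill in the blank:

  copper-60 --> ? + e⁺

Conserve mass number: 60 = A + 0, so A = 60.
Conserve atomic number: 29 = Z + 1, so Z = 28.
Z = 28 is nickel, so the species is nickel-60.

Ni-60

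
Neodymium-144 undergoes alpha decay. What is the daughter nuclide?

Alpha decay: mass number changes by -4, atomic number by -2.
A: 144 − 4 = 140; Z: 60 − 2 = 58.
Z = 58 is cerium, so the daughter is cerium-140.

Ce-140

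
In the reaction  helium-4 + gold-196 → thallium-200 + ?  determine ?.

Conserve mass number: 4 + 196 = 200 + A, so A = 0.
Conserve atomic number: 2 + 79 = 81 + Z, so Z = 0.
A = 0 and Z = 0 is γ — a gamma ray.

gamma ray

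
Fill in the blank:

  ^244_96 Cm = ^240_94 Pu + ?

Conserve mass number: 244 = 240 + A, so A = 4.
Conserve atomic number: 96 = 94 + Z, so Z = 2.
A = 4 and Z = 2 is ^4_2 He — an alpha particle.

alpha particle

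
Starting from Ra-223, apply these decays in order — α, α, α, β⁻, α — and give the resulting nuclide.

Start: (A, Z) = (223, 88).
After α: (219, 86).
After α: (215, 84).
After α: (211, 82).
After β⁻: (211, 83).
After α: (207, 81).
Z = 81 is thallium.

Tl-207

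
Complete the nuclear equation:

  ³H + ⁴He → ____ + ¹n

Conserve mass number: 3 + 4 = A + 1, so A = 6.
Conserve atomic number: 1 + 2 = Z + 0, so Z = 3.
Z = 3 is lithium, so the species is ⁶Li.

Li-6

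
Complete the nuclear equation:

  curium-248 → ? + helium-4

Conserve mass number: 248 = A + 4, so A = 244.
Conserve atomic number: 96 = Z + 2, so Z = 94.
Z = 94 is plutonium, so the species is plutonium-244.

Pu-244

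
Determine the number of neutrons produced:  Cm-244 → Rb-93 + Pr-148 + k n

3

Conserve mass number: 244 = 93 + 148 + k, so k = 244 − 241 = 3.
Check atomic number: 96 = 37 + 59 + 0 = 96. ✓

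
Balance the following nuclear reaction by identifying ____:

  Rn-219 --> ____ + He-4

Po-215

Conserve mass number: 219 = A + 4, so A = 215.
Conserve atomic number: 86 = Z + 2, so Z = 84.
Z = 84 is polonium, so the species is Po-215.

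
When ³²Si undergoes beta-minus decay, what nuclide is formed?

P-32

Beta-minus decay: mass number changes by +0, atomic number by +1.
A: 32 = 32; Z: 14 + 1 = 15.
Z = 15 is phosphorus, so the daughter is ³²P.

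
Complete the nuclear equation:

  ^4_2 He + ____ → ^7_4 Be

He-3

Conserve mass number: 4 + A = 7, so A = 3.
Conserve atomic number: 2 + Z = 4, so Z = 2.
Z = 2 is helium, so the species is ^3_2 He.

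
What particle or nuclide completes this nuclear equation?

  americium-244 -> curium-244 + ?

beta-minus particle

Conserve mass number: 244 = 244 + A, so A = 0.
Conserve atomic number: 95 = 96 + Z, so Z = -1.
A = 0 and Z = -1 is e⁻ — a beta-minus particle.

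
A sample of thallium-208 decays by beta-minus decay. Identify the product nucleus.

Pb-208

Beta-minus decay: mass number changes by +0, atomic number by +1.
A: 208 = 208; Z: 81 + 1 = 82.
Z = 82 is lead, so the daughter is lead-208.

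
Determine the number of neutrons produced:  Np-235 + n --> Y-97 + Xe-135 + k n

Conserve mass number: 236 = 97 + 135 + k, so k = 236 − 232 = 4.
Check atomic number: 93 = 39 + 54 + 0 = 93. ✓

4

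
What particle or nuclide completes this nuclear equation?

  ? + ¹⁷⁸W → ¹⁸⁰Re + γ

Conserve mass number: A + 178 = 180 + 0, so A = 2.
Conserve atomic number: Z + 74 = 75 + 0, so Z = 1.
A = 2 and Z = 1 is ²H — a deuteron.

deuteron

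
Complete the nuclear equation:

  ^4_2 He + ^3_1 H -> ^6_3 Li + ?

neutron

Conserve mass number: 4 + 3 = 6 + A, so A = 1.
Conserve atomic number: 2 + 1 = 3 + Z, so Z = 0.
A = 1 and Z = 0 is ^1_0 n — a neutron.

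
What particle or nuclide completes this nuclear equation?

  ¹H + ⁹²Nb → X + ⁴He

Zr-89

Conserve mass number: 1 + 92 = A + 4, so A = 89.
Conserve atomic number: 1 + 41 = Z + 2, so Z = 40.
Z = 40 is zirconium, so the species is ⁸⁹Zr.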